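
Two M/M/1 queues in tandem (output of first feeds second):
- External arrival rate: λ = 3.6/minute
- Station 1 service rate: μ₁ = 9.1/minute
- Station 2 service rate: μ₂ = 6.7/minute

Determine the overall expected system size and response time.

By Jackson's theorem, each station behaves as independent M/M/1.
Station 1: ρ₁ = 3.6/9.1 = 0.3956, L₁ = ρ₁/(1-ρ₁) = λ/(μ₁-λ) = 3.6/5.50 = 0.6545
Station 2: ρ₂ = 3.6/6.7 = 0.5373, L₂ = ρ₂/(1-ρ₂) = λ/(μ₂-λ) = 3.6/3.10 = 1.1613
Total: L = L₁ + L₂ = 0.6545 + 1.1613 = 1.8158
W = L/λ = 1.8158/3.6 = 0.5044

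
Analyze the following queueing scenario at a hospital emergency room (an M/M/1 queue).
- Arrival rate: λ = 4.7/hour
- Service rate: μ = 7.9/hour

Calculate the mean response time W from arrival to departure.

First, compute utilization: ρ = λ/μ = 4.7/7.9 = 0.5949
For M/M/1: W = 1/(μ-λ)
W = 1/(7.9-4.7) = 1/3.20
W = 0.3125 hours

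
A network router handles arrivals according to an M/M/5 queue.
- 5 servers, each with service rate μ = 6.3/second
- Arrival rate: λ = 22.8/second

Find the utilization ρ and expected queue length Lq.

Traffic intensity: ρ = λ/(cμ) = 22.8/(5×6.3) = 0.7238
Since ρ = 0.7238 < 1, system is stable.
Offered load a = λ/μ = cρ = 22.8/6.3 = 3.6190
P₀ = [ Σₙ₌₀^4 aⁿ/n! + a^5/(5!(1-ρ)) ]⁻¹
Σ = a^0/0! + a^1/1! + a^2/2! + a^3/3! + a^4/4! = 1.0000 + 3.6190 + 6.5488 + 7.9001 + 7.1477 = 26.2156
a^5/(5!(1-ρ)) = 620.8283/(120 × 0.27619) = 18.7319
P₀ = 1/(26.2156 + 18.7319) = 0.02225
Lq = P₀·a^5·ρ / (5!(1-ρ)²) = 0.022248 × 620.8283 × 0.72381 / (120 × 0.076281) = 1.0922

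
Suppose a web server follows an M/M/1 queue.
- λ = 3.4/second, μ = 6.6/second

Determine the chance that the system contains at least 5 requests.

ρ = λ/μ = 3.4/6.6 = 0.51515
P(N ≥ n) = ρⁿ
P(N ≥ 5) = 0.51515^5
P(N ≥ 5) = 0.03628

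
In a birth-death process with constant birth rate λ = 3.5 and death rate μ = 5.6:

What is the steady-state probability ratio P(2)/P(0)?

For constant rates: P(n)/P(0) = (λ/μ)^n
P(2)/P(0) = (3.5/5.6)^2 = 0.6250^2 = 0.3906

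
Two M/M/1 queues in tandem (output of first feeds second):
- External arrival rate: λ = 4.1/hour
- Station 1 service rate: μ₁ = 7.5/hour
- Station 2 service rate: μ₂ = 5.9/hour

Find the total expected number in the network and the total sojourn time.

By Jackson's theorem, each station behaves as independent M/M/1.
Station 1: ρ₁ = 4.1/7.5 = 0.5467, L₁ = ρ₁/(1-ρ₁) = λ/(μ₁-λ) = 4.1/3.40 = 1.2059
Station 2: ρ₂ = 4.1/5.9 = 0.6949, L₂ = ρ₂/(1-ρ₂) = λ/(μ₂-λ) = 4.1/1.80 = 2.2778
Total: L = L₁ + L₂ = 1.2059 + 2.2778 = 3.4837
W = L/λ = 3.4837/4.1 = 0.8497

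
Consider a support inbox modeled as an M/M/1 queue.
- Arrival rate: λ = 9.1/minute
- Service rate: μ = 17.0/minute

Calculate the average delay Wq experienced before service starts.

First, compute utilization: ρ = λ/μ = 9.1/17.0 = 0.5353
For M/M/1: Wq = λ/(μ(μ-λ))
Wq = 9.1/(17.0 × (17.0-9.1))
Wq = 9.1/(17.0 × 7.90)
Wq = 0.06776 minutes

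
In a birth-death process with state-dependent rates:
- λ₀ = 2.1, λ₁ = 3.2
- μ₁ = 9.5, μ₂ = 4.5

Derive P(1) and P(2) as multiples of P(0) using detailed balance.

Balance equations:
State 0: λ₀P₀ = μ₁P₁ → P₁ = (λ₀/μ₁)P₀ = (2.1/9.5)P₀ = 0.2211P₀
State 1: P₂ = (λ₀λ₁)/(μ₁μ₂)P₀ = (2.1×3.2)/(9.5×4.5)P₀ = 0.1572P₀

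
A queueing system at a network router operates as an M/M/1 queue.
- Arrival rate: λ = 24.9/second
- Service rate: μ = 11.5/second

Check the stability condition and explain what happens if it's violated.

Stability requires ρ = λ/(cμ) < 1
ρ = 24.9/(1 × 11.5) = 24.9/11.50 = 2.1652
Since 2.1652 ≥ 1, the system is UNSTABLE.
Queue grows without bound. Need μ > λ = 24.9.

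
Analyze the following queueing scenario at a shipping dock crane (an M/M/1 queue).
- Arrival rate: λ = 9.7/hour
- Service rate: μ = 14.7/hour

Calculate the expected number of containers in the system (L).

ρ = λ/μ = 9.7/14.7 = 0.6599
For M/M/1: L = λ/(μ-λ)
L = 9.7/(14.7-9.7) = 9.7/5.00
L = 1.9400 containers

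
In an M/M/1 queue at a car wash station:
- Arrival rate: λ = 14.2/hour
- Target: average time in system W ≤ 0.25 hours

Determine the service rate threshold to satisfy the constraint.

For M/M/1: W = 1/(μ-λ)
Need W ≤ 0.25, so 1/(μ-λ) ≤ 0.25
μ - λ ≥ 1/0.25 = 4.0000
μ ≥ 14.2 + 4.0000 = 18.2000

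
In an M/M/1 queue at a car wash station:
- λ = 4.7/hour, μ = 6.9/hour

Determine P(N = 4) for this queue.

ρ = λ/μ = 4.7/6.9 = 0.68116
P(n) = (1-ρ)ρⁿ
P(4) = (1-0.68116) × 0.68116^4
P(4) = 0.3188 × 0.2153
P(4) = 0.06864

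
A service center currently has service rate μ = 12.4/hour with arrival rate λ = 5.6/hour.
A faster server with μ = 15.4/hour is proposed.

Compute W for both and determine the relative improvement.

System 1: ρ₁ = 5.6/12.4 = 0.4516, W₁ = 1/(12.4-5.6) = 0.14706
System 2: ρ₂ = 5.6/15.4 = 0.3636, W₂ = 1/(15.4-5.6) = 0.10204
Improvement: (W₁-W₂)/W₁ = (0.14706-0.10204)/0.14706 = 30.61%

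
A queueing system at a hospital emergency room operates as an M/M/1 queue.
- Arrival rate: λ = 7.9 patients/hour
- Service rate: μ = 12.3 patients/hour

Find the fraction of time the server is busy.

Server utilization: ρ = λ/μ
ρ = 7.9/12.3 = 0.6423
The server is busy 64.23% of the time.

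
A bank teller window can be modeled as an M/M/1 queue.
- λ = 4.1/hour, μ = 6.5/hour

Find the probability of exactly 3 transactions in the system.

ρ = λ/μ = 4.1/6.5 = 0.63077
P(n) = (1-ρ)ρⁿ
P(3) = (1-0.63077) × 0.63077^3
P(3) = 0.36923 × 0.25096
P(3) = 0.09266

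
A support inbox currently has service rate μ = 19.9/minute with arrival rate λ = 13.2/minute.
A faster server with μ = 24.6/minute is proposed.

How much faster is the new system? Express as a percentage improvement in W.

System 1: ρ₁ = 13.2/19.9 = 0.6633, W₁ = 1/(19.9-13.2) = 0.14925
System 2: ρ₂ = 13.2/24.6 = 0.5366, W₂ = 1/(24.6-13.2) = 0.087719
Improvement: (W₁-W₂)/W₁ = (0.14925-0.087719)/0.14925 = 41.23%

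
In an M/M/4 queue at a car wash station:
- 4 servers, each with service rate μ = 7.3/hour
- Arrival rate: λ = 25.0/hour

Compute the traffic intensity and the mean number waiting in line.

Traffic intensity: ρ = λ/(cμ) = 25.0/(4×7.3) = 0.8562
Since ρ = 0.8562 < 1, system is stable.
Offered load a = λ/μ = cρ = 25.0/7.3 = 3.4247
P₀ = [ Σₙ₌₀^3 aⁿ/n! + a^4/(4!(1-ρ)) ]⁻¹
Σ = a^0/0! + a^1/1! + a^2/2! + a^3/3! = 1.0000 + 3.4247 + 5.8641 + 6.6942 = 16.9830
a^4/(4!(1-ρ)) = 137.5525/(24 × 0.1438356) = 39.8466
P₀ = 1/(16.9830 + 39.8466) = 0.01760
Lq = P₀·a^4·ρ / (4!(1-ρ)²) = 0.0175965 × 137.5525 × 0.856164 / (24 × 0.0206887) = 4.1736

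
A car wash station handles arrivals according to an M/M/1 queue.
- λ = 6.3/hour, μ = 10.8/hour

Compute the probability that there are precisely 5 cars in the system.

ρ = λ/μ = 6.3/10.8 = 0.5833
P(n) = (1-ρ)ρⁿ
P(5) = (1-0.5833) × 0.5833^5
P(5) = 0.4167 × 0.06752
P(5) = 0.02814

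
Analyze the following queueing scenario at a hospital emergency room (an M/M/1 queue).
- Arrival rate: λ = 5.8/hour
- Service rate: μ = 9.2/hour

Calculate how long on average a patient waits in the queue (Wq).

First, compute utilization: ρ = λ/μ = 5.8/9.2 = 0.6304
For M/M/1: Wq = λ/(μ(μ-λ))
Wq = 5.8/(9.2 × (9.2-5.8))
Wq = 5.8/(9.2 × 3.40)
Wq = 0.1854 hours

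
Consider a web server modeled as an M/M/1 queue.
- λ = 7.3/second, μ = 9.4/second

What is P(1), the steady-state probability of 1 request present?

ρ = λ/μ = 7.3/9.4 = 0.7766
P(n) = (1-ρ)ρⁿ
P(1) = (1-0.7766) × 0.7766^1
P(1) = 0.2234 × 0.7766
P(1) = 0.1735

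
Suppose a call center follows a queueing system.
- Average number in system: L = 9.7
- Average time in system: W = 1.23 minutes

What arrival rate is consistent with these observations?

Little's Law: L = λW, so λ = L/W
λ = 9.7/1.23 = 7.8862 calls/minute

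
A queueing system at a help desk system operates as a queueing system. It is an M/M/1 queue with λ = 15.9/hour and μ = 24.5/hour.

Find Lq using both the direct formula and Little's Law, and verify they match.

Method 1 (direct): Lq = λ²/(μ(μ-λ)) = 252.81/(24.5 × 8.60) = 1.1999

Method 2 (Little's Law):
W = 1/(μ-λ) = 1/8.60 = 0.116279
Wq = W - 1/μ = 0.116279 - 0.0408163 = 0.075463
Lq = λWq = 15.9 × 0.075463 = 1.1999 ✔ (matches Method 1)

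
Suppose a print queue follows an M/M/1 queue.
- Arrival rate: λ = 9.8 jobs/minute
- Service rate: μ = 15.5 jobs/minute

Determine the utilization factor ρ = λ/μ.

Server utilization: ρ = λ/μ
ρ = 9.8/15.5 = 0.6323
The server is busy 63.23% of the time.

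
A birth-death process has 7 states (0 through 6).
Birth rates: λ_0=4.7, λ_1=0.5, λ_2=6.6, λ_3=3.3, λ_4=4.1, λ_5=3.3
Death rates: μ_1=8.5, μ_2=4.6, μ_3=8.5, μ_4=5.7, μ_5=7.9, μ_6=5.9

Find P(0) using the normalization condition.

Ratios P(n)/P(0) = (λ₀···λₙ₋₁)/(μ₁···μₙ):
P(1)/P(0) = (4.7)/(8.5) = 0.5529
P(2)/P(0) = (4.7×0.5)/(8.5×4.6) = 0.06010
P(3)/P(0) = (4.7×0.5×6.6)/(8.5×4.6×8.5) = 0.04667
P(4)/P(0) = (4.7×0.5×6.6×3.3)/(8.5×4.6×8.5×5.7) = 0.02702
P(5)/P(0) = (4.7×0.5×6.6×3.3×4.1)/(8.5×4.6×8.5×5.7×7.9) = 0.01402
P(6)/P(0) = (4.7×0.5×6.6×3.3×4.1×3.3)/(8.5×4.6×8.5×5.7×7.9×5.9) = 0.007843

Normalization: ∑ P(n) = 1
P(0) × (1.0000 + 0.5529 + 0.06010 + 0.04667 + 0.02702 + 0.01402 + 0.007843) = 1
P(0) × 1.7086 = 1
P(0) = 1/1.7086 = 0.5853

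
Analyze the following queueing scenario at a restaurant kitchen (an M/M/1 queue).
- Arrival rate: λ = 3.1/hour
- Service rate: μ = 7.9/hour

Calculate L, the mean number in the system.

ρ = λ/μ = 3.1/7.9 = 0.3924
For M/M/1: L = λ/(μ-λ)
L = 3.1/(7.9-3.1) = 3.1/4.80
L = 0.6458 orders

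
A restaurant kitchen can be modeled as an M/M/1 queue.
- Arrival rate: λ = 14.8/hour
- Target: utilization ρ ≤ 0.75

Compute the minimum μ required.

ρ = λ/μ, so μ = λ/ρ
μ ≥ 14.8/0.75 = 19.7333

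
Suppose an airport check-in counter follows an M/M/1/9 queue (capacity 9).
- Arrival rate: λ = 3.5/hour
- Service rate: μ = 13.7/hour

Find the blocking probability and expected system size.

ρ = λ/μ = 3.5/13.7 = 0.25547
P₀ = (1-ρ)/(1-ρ^(K+1)) = (1-0.25547)/(1-0.25547^10) = 0.7445/1.0000 = 0.7445
P_K = P₀×ρ^K = 0.7445 × 0.25547^9 = 0.7445 × 0.000004635 = 0.000003451
Blocking probability P_9 = 0.000003451 (0.0003451%)
L = ρ[1 - (K+1)ρ^K + Kρ^(K+1)] / [(1-ρ)(1-ρ^(K+1))]
L = 0.25547 × (1 - 10×0.000004635 + 9×0.000001184) / ((1 - 0.25547) × (1 - 0.000001184)) = 0.3431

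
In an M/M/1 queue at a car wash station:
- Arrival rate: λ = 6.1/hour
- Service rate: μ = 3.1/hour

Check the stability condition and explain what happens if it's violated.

Stability requires ρ = λ/(cμ) < 1
ρ = 6.1/(1 × 3.1) = 6.1/3.10 = 1.9677
Since 1.9677 ≥ 1, the system is UNSTABLE.
Queue grows without bound. Need μ > λ = 6.1.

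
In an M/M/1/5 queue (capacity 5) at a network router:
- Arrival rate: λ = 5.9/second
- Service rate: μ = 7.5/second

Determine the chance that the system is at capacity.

ρ = λ/μ = 5.9/7.5 = 0.78667
P₀ = (1-ρ)/(1-ρ^(K+1)) = (1-0.78667)/(1-0.78667^6) = 0.2133/0.7630 = 0.2796
P_K = P₀×ρ^K = 0.279595 × 0.78667^5 = 0.279595 × 0.301275 = 0.08423
Blocking probability = 8.42%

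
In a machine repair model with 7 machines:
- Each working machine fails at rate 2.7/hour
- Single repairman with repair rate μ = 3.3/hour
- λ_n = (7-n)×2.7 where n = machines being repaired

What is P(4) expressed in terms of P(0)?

P(4)/P(0) = ∏_{i=0}^{4-1} λ_i/μ_{i+1}
= (7-0)×2.7/3.3 × (7-1)×2.7/3.3 × (7-2)×2.7/3.3 × (7-3)×2.7/3.3
= 376.4251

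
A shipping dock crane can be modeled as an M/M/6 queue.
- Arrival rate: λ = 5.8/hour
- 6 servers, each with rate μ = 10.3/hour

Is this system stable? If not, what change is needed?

Stability requires ρ = λ/(cμ) < 1
ρ = 5.8/(6 × 10.3) = 5.8/61.80 = 0.09385
Since 0.09385 < 1, the system is STABLE.
The servers are busy 9.39% of the time.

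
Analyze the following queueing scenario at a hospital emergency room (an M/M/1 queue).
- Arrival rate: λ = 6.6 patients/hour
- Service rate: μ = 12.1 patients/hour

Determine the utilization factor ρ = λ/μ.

Server utilization: ρ = λ/μ
ρ = 6.6/12.1 = 0.5455
The server is busy 54.55% of the time.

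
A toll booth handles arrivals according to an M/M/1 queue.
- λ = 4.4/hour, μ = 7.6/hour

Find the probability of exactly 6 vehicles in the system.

ρ = λ/μ = 4.4/7.6 = 0.57895
P(n) = (1-ρ)ρⁿ
P(6) = (1-0.57895) × 0.57895^6
P(6) = 0.4211 × 0.03766
P(6) = 0.01586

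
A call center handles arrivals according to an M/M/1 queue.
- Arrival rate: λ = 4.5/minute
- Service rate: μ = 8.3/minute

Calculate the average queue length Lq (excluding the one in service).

ρ = λ/μ = 4.5/8.3 = 0.5422
For M/M/1: Lq = λ²/(μ(μ-λ))
Lq = 20.25/(8.3 × 3.80)
Lq = 0.6420 calls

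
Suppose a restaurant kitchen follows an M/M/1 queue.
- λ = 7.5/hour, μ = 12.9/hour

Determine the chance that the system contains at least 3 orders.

ρ = λ/μ = 7.5/12.9 = 0.5814
P(N ≥ n) = ρⁿ
P(N ≥ 3) = 0.5814^3
P(N ≥ 3) = 0.1965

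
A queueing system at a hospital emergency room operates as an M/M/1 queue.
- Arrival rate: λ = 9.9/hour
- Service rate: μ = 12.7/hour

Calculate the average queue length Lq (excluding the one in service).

ρ = λ/μ = 9.9/12.7 = 0.7795
For M/M/1: Lq = λ²/(μ(μ-λ))
Lq = 98.01/(12.7 × 2.80)
Lq = 2.7562 patients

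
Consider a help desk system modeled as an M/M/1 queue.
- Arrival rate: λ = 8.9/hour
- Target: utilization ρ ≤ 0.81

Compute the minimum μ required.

ρ = λ/μ, so μ = λ/ρ
μ ≥ 8.9/0.81 = 10.9877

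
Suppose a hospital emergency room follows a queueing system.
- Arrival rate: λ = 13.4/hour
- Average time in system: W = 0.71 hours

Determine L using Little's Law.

Little's Law: L = λW
L = 13.4 × 0.71 = 9.5140 patients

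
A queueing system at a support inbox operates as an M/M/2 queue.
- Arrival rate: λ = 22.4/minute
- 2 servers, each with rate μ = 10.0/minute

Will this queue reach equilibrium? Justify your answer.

Stability requires ρ = λ/(cμ) < 1
ρ = 22.4/(2 × 10.0) = 22.4/20.00 = 1.1200
Since 1.1200 ≥ 1, the system is UNSTABLE.
Need c > λ/μ = 22.4/10.0 = 2.24.
Minimum servers needed: c = 3.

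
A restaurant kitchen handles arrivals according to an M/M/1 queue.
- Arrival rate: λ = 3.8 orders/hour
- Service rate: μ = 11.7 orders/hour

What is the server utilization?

Server utilization: ρ = λ/μ
ρ = 3.8/11.7 = 0.3248
The server is busy 32.48% of the time.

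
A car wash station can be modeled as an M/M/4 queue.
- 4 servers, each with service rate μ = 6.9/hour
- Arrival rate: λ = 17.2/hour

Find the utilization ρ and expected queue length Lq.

Traffic intensity: ρ = λ/(cμ) = 17.2/(4×6.9) = 0.6232
Since ρ = 0.6232 < 1, system is stable.
Offered load a = λ/μ = cρ = 17.2/6.9 = 2.4928
P₀ = [ Σₙ₌₀^3 aⁿ/n! + a^4/(4!(1-ρ)) ]⁻¹
Σ = a^0/0! + a^1/1! + a^2/2! + a^3/3! = 1.0000 + 2.4928 + 3.1069 + 2.5816 = 9.1813
a^4/(4!(1-ρ)) = 38.6116/(24 × 0.376812) = 4.2695
P₀ = 1/(9.1813 + 4.2695) = 0.07435
Lq = P₀·a^4·ρ / (4!(1-ρ)²) = 0.07435 × 38.6116 × 0.6232 / (24 × 0.1420) = 0.5250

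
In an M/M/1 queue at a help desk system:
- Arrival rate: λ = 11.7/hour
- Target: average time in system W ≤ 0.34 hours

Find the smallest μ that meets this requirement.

For M/M/1: W = 1/(μ-λ)
Need W ≤ 0.34, so 1/(μ-λ) ≤ 0.34
μ - λ ≥ 1/0.34 = 2.9412
μ ≥ 11.7 + 2.9412 = 14.6412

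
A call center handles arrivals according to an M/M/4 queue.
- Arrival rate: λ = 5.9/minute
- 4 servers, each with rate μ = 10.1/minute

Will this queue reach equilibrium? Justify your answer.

Stability requires ρ = λ/(cμ) < 1
ρ = 5.9/(4 × 10.1) = 5.9/40.40 = 0.1460
Since 0.1460 < 1, the system is STABLE.
The servers are busy 14.60% of the time.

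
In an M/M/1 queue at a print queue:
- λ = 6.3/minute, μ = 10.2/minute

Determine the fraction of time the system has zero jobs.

ρ = λ/μ = 6.3/10.2 = 0.6176
P(0) = 1 - ρ = 1 - 0.6176 = 0.3824
The server is idle 38.24% of the time.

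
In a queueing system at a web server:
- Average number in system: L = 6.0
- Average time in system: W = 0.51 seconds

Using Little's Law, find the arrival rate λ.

Little's Law: L = λW, so λ = L/W
λ = 6.0/0.51 = 11.7647 requests/second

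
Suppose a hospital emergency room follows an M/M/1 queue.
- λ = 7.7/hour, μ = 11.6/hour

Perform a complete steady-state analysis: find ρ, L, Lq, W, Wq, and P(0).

Step 1: ρ = λ/μ = 7.7/11.6 = 0.6638
Step 2: L = λ/(μ-λ) = 7.7/3.90 = 1.9744
Step 3: Lq = λ²/(μ(μ-λ)) = 59.29/(11.6×3.90) = 1.3106
Step 4: W = 1/(μ-λ) = 1/3.90 = 0.25641
Step 5: Wq = λ/(μ(μ-λ)) = 7.7/(11.6×3.90) = 0.1702
Step 6: P(0) = 1-ρ = 0.3362
Verify: L = λW = 7.7×0.25641 = 1.9744 ✔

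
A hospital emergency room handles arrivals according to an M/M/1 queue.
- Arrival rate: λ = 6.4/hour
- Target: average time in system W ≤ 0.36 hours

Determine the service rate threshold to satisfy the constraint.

For M/M/1: W = 1/(μ-λ)
Need W ≤ 0.36, so 1/(μ-λ) ≤ 0.36
μ - λ ≥ 1/0.36 = 2.7778
μ ≥ 6.4 + 2.7778 = 9.1778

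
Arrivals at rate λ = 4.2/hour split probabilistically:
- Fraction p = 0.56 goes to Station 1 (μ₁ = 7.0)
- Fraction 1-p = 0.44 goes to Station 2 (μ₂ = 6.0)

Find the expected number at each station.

Effective rates: λ₁ = 4.2×0.56 = 2.352, λ₂ = 4.2×0.44 = 1.848
Station 1: ρ₁ = 2.352/7.0 = 0.3360, L₁ = ρ₁/(1-ρ₁) = 0.3360/(1-0.3360) = 0.5060
Station 2: ρ₂ = 1.848/6.0 = 0.3080, L₂ = ρ₂/(1-ρ₂) = 0.3080/(1-0.3080) = 0.4451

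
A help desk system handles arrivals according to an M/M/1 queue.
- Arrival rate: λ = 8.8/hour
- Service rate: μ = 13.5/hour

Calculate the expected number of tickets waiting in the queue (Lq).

ρ = λ/μ = 8.8/13.5 = 0.6519
For M/M/1: Lq = λ²/(μ(μ-λ))
Lq = 77.44/(13.5 × 4.70)
Lq = 1.2205 tickets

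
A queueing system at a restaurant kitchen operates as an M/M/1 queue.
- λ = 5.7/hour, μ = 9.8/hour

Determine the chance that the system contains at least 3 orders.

ρ = λ/μ = 5.7/9.8 = 0.58163
P(N ≥ n) = ρⁿ
P(N ≥ 3) = 0.58163^3
P(N ≥ 3) = 0.1968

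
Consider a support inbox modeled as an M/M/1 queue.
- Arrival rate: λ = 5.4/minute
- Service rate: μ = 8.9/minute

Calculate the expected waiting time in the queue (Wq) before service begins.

First, compute utilization: ρ = λ/μ = 5.4/8.9 = 0.6067
For M/M/1: Wq = λ/(μ(μ-λ))
Wq = 5.4/(8.9 × (8.9-5.4))
Wq = 5.4/(8.9 × 3.50)
Wq = 0.1734 minutes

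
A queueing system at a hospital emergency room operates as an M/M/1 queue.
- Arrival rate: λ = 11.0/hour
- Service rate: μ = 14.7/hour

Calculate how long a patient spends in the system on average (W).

First, compute utilization: ρ = λ/μ = 11.0/14.7 = 0.7483
For M/M/1: W = 1/(μ-λ)
W = 1/(14.7-11.0) = 1/3.70
W = 0.2703 hours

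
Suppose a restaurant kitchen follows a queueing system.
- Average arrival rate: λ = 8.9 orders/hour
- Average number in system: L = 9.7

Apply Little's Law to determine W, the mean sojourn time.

Little's Law: L = λW, so W = L/λ
W = 9.7/8.9 = 1.0899 hours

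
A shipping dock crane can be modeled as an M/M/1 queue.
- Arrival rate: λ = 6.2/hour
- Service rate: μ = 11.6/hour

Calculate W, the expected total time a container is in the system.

First, compute utilization: ρ = λ/μ = 6.2/11.6 = 0.5345
For M/M/1: W = 1/(μ-λ)
W = 1/(11.6-6.2) = 1/5.40
W = 0.1852 hours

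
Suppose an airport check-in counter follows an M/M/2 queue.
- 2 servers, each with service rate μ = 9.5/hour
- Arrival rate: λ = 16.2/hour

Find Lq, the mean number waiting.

Traffic intensity: ρ = λ/(cμ) = 16.2/(2×9.5) = 0.8526
Since ρ = 0.8526 < 1, system is stable.
Offered load a = λ/μ = cρ = 16.2/9.5 = 1.7053
P₀ = [ Σₙ₌₀^1 aⁿ/n! + a^2/(2!(1-ρ)) ]⁻¹
Σ = a^0/0! + a^1/1! = 1.0000 + 1.7053 = 2.7053
a^2/(2!(1-ρ)) = 2.90792/(2 × 0.147368) = 9.8662
P₀ = 1/(2.7053 + 9.8662) = 0.07955
Lq = P₀·a^2·ρ / (2!(1-ρ)²) = 0.079545 × 2.9079 × 0.85263 / (2 × 0.021717) = 4.5407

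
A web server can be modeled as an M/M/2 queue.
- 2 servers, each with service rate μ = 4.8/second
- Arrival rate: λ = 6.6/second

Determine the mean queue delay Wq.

Traffic intensity: ρ = λ/(cμ) = 6.6/(2×4.8) = 0.6875
Since ρ = 0.6875 < 1, system is stable.
Offered load a = λ/μ = cρ = 6.6/4.8 = 1.3750
P₀ = [ Σₙ₌₀^1 aⁿ/n! + a^2/(2!(1-ρ)) ]⁻¹
Σ = a^0/0! + a^1/1! = 1.0000 + 1.3750 = 2.3750
a^2/(2!(1-ρ)) = 1.8906/(2 × 0.3125) = 3.0250
P₀ = 1/(2.3750 + 3.0250) = 0.1852
Lq = P₀·a^2·ρ / (2!(1-ρ)²) = 0.1852 × 1.8906 × 0.6875 / (2 × 0.09766) = 1.2324
Wq = Lq/λ = 1.2324/6.6 = 0.1867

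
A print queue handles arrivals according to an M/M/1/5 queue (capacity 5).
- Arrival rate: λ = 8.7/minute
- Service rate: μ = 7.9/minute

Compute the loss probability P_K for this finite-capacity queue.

ρ = λ/μ = 8.7/7.9 = 1.101266
P₀ = (1-ρ)/(1-ρ^(K+1)) = (1-1.101266)/(1-1.101266^6) = -0.1013/-0.7838 = 0.1292
P_K = P₀×ρ^K = 0.1292 × 1.101266^5 = 0.1292 × 1.6198 = 0.2093
Blocking probability = 20.93%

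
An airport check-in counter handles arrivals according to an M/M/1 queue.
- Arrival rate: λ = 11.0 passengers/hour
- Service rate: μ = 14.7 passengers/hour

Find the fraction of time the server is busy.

Server utilization: ρ = λ/μ
ρ = 11.0/14.7 = 0.7483
The server is busy 74.83% of the time.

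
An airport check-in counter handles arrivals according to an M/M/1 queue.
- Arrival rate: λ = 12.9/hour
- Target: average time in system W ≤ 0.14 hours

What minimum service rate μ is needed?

For M/M/1: W = 1/(μ-λ)
Need W ≤ 0.14, so 1/(μ-λ) ≤ 0.14
μ - λ ≥ 1/0.14 = 7.1429
μ ≥ 12.9 + 7.1429 = 20.0429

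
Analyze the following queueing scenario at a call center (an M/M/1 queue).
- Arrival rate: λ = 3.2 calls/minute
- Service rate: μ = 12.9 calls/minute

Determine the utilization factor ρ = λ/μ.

Server utilization: ρ = λ/μ
ρ = 3.2/12.9 = 0.2481
The server is busy 24.81% of the time.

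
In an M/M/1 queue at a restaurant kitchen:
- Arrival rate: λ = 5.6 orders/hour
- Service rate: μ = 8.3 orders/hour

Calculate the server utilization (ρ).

Server utilization: ρ = λ/μ
ρ = 5.6/8.3 = 0.6747
The server is busy 67.47% of the time.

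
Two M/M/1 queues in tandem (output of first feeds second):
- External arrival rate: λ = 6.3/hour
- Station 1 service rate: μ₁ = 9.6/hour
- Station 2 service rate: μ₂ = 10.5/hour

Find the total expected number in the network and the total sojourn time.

By Jackson's theorem, each station behaves as independent M/M/1.
Station 1: ρ₁ = 6.3/9.6 = 0.6562, L₁ = ρ₁/(1-ρ₁) = λ/(μ₁-λ) = 6.3/3.30 = 1.9091
Station 2: ρ₂ = 6.3/10.5 = 0.6000, L₂ = ρ₂/(1-ρ₂) = λ/(μ₂-λ) = 6.3/4.20 = 1.5000
Total: L = L₁ + L₂ = 1.9091 + 1.5000 = 3.4091
W = L/λ = 3.4091/6.3 = 0.5411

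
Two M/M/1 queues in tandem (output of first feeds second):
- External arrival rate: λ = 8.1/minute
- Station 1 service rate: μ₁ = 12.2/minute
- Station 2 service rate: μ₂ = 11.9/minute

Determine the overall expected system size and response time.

By Jackson's theorem, each station behaves as independent M/M/1.
Station 1: ρ₁ = 8.1/12.2 = 0.6639, L₁ = ρ₁/(1-ρ₁) = λ/(μ₁-λ) = 8.1/4.10 = 1.9756
Station 2: ρ₂ = 8.1/11.9 = 0.6807, L₂ = ρ₂/(1-ρ₂) = λ/(μ₂-λ) = 8.1/3.80 = 2.1316
Total: L = L₁ + L₂ = 1.9756 + 2.1316 = 4.1072
W = L/λ = 4.1072/8.1 = 0.5071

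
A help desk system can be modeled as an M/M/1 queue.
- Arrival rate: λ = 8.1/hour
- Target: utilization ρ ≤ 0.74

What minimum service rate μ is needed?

ρ = λ/μ, so μ = λ/ρ
μ ≥ 8.1/0.74 = 10.9459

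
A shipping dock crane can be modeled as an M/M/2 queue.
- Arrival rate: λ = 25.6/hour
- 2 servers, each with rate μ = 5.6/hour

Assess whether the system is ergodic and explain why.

Stability requires ρ = λ/(cμ) < 1
ρ = 25.6/(2 × 5.6) = 25.6/11.20 = 2.2857
Since 2.2857 ≥ 1, the system is UNSTABLE.
Need c > λ/μ = 25.6/5.6 = 4.57.
Minimum servers needed: c = 5.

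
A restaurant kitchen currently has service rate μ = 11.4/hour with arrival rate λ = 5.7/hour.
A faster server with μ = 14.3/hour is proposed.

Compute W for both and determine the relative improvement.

System 1: ρ₁ = 5.7/11.4 = 0.5000, W₁ = 1/(11.4-5.7) = 0.17544
System 2: ρ₂ = 5.7/14.3 = 0.3986, W₂ = 1/(14.3-5.7) = 0.11628
Improvement: (W₁-W₂)/W₁ = (0.17544-0.11628)/0.17544 = 33.72%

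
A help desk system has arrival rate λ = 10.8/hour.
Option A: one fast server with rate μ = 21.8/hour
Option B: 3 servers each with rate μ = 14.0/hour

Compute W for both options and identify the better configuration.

Option A: single server μ = 21.8 (M/M/1)
  ρ_A = 10.8/21.8 = 0.4954
  W_A = 1/(μ-λ) = 1/(21.8-10.8) = 1/11.00 = 0.09091

Option B: 3 servers μ = 14.0 (M/M/3)
  ρ_B = λ/(cμ) = 10.8/(3×14.0) = 0.2571
  Offered load a = λ/μ = cρ = 10.8/14.0 = 0.7714
  P₀ = [ Σₙ₌₀^2 aⁿ/n! + a^3/(3!(1-ρ)) ]⁻¹
  Σ = a^0/0! + a^1/1! + a^2/2! = 1.0000 + 0.7714 + 0.2976 = 2.0690
  a^3/(3!(1-ρ)) = 0.4591/(6 × 0.7429) = 0.1030
  P₀ = 1/(2.0690 + 0.1030) = 0.4604
  Lq = P₀·a^3·ρ / (3!(1-ρ)²) = 0.460410 × 0.459079 × 0.257143 / (6 × 0.551837) = 0.01642
  Wq_B = Lq/λ = 0.01642/10.8 = 0.001520
  W_B = Wq_B + 1/μ = 0.001520 + 0.07143 = 0.07295

Since W_B = 0.07295 < W_A = 0.09091, Option B (multiple servers) has the shorter time in system.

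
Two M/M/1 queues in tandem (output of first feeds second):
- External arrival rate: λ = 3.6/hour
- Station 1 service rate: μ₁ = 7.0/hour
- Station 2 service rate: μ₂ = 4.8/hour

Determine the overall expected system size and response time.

By Jackson's theorem, each station behaves as independent M/M/1.
Station 1: ρ₁ = 3.6/7.0 = 0.5143, L₁ = ρ₁/(1-ρ₁) = λ/(μ₁-λ) = 3.6/3.40 = 1.058824
Station 2: ρ₂ = 3.6/4.8 = 0.7500, L₂ = ρ₂/(1-ρ₂) = λ/(μ₂-λ) = 3.6/1.20 = 3.000000
Total: L = L₁ + L₂ = 1.058824 + 3.000000 = 4.058824
W = L/λ = 4.058824/3.6 = 1.1275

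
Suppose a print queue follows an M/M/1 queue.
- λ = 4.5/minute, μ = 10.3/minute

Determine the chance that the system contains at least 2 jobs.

ρ = λ/μ = 4.5/10.3 = 0.4369
P(N ≥ n) = ρⁿ
P(N ≥ 2) = 0.4369^2
P(N ≥ 2) = 0.1909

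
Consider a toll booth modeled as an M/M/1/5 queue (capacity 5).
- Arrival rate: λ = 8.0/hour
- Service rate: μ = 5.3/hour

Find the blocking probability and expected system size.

ρ = λ/μ = 8.0/5.3 = 1.50943
P₀ = (1-ρ)/(1-ρ^(K+1)) = (1-1.50943)/(1-1.50943^6) = -0.5094/-10.8271 = 0.04705
P_K = P₀×ρ^K = 0.04705 × 1.50943^5 = 0.04705 × 7.8355 = 0.3687
Blocking probability P_5 = 0.3687 (36.87%)
L = ρ[1 - (K+1)ρ^K + Kρ^(K+1)] / [(1-ρ)(1-ρ^(K+1))]
L = 1.50943 × (1 - 6×7.83547 + 5×11.8271) / ((1 - 1.50943) × (1 - 11.8271)) = 3.5912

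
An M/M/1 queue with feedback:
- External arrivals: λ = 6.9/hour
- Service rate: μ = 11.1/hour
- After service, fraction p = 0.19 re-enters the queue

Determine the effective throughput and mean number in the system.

Effective arrival rate: λ_eff = λ/(1-p) = 6.9/(1-0.19) = 6.9/0.81 = 8.51852
ρ = λ_eff/μ = 8.51852/11.1 = 0.767434
L = ρ/(1-ρ) = 0.767434/(1-0.767434) = 3.2999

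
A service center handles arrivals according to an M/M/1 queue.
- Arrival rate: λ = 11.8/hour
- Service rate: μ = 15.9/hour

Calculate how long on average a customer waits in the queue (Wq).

First, compute utilization: ρ = λ/μ = 11.8/15.9 = 0.7421
For M/M/1: Wq = λ/(μ(μ-λ))
Wq = 11.8/(15.9 × (15.9-11.8))
Wq = 11.8/(15.9 × 4.10)
Wq = 0.1810 hours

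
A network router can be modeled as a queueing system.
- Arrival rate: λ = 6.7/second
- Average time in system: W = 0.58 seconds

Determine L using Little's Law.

Little's Law: L = λW
L = 6.7 × 0.58 = 3.8860 packets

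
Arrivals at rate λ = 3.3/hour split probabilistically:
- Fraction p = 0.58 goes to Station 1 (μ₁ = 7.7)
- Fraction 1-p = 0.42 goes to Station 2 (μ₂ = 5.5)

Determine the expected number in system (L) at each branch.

Effective rates: λ₁ = 3.3×0.58 = 1.914, λ₂ = 3.3×0.42 = 1.386
Station 1: ρ₁ = 1.914/7.7 = 0.2486, L₁ = ρ₁/(1-ρ₁) = 0.2486/(1-0.2486) = 0.3308
Station 2: ρ₂ = 1.386/5.5 = 0.2520, L₂ = ρ₂/(1-ρ₂) = 0.2520/(1-0.2520) = 0.3369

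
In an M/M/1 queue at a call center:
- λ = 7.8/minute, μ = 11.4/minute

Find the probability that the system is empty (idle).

ρ = λ/μ = 7.8/11.4 = 0.6842
P(0) = 1 - ρ = 1 - 0.6842 = 0.3158
The server is idle 31.58% of the time.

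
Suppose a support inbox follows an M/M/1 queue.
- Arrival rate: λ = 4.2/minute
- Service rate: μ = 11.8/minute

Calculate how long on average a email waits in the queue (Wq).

First, compute utilization: ρ = λ/μ = 4.2/11.8 = 0.3559
For M/M/1: Wq = λ/(μ(μ-λ))
Wq = 4.2/(11.8 × (11.8-4.2))
Wq = 4.2/(11.8 × 7.60)
Wq = 0.04683 minutes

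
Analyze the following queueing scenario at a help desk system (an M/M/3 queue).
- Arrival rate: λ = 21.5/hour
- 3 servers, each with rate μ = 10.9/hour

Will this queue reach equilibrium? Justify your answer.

Stability requires ρ = λ/(cμ) < 1
ρ = 21.5/(3 × 10.9) = 21.5/32.70 = 0.6575
Since 0.6575 < 1, the system is STABLE.
The servers are busy 65.75% of the time.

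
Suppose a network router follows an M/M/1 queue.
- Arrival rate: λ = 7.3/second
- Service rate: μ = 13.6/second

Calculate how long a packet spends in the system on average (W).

First, compute utilization: ρ = λ/μ = 7.3/13.6 = 0.5368
For M/M/1: W = 1/(μ-λ)
W = 1/(13.6-7.3) = 1/6.30
W = 0.1587 seconds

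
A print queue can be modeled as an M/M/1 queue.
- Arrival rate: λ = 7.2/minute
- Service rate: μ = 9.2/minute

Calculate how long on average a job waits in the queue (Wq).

First, compute utilization: ρ = λ/μ = 7.2/9.2 = 0.7826
For M/M/1: Wq = λ/(μ(μ-λ))
Wq = 7.2/(9.2 × (9.2-7.2))
Wq = 7.2/(9.2 × 2.00)
Wq = 0.3913 minutes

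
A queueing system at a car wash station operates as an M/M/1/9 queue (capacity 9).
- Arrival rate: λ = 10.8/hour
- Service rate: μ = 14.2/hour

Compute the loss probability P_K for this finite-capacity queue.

ρ = λ/μ = 10.8/14.2 = 0.76056
P₀ = (1-ρ)/(1-ρ^(K+1)) = (1-0.76056)/(1-0.76056^10) = 0.2394/0.9352 = 0.2560
P_K = P₀×ρ^K = 0.2560 × 0.76056^9 = 0.2560 × 0.08515 = 0.02180
Blocking probability = 2.18%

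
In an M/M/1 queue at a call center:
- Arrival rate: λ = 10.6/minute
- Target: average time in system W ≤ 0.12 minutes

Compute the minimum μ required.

For M/M/1: W = 1/(μ-λ)
Need W ≤ 0.12, so 1/(μ-λ) ≤ 0.12
μ - λ ≥ 1/0.12 = 8.3333
μ ≥ 10.6 + 8.3333 = 18.9333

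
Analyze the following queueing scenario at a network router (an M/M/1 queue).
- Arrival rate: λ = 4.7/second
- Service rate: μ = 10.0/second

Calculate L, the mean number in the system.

ρ = λ/μ = 4.7/10.0 = 0.4700
For M/M/1: L = λ/(μ-λ)
L = 4.7/(10.0-4.7) = 4.7/5.30
L = 0.8868 packets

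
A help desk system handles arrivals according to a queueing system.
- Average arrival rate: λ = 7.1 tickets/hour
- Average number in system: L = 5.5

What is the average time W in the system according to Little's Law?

Little's Law: L = λW, so W = L/λ
W = 5.5/7.1 = 0.7746 hours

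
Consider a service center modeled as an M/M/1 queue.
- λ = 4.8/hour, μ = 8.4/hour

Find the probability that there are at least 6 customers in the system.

ρ = λ/μ = 4.8/8.4 = 0.57143
P(N ≥ n) = ρⁿ
P(N ≥ 6) = 0.57143^6
P(N ≥ 6) = 0.03482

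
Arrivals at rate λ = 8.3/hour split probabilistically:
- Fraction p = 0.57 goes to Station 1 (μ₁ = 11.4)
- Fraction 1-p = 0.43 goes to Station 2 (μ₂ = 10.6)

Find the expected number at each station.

Effective rates: λ₁ = 8.3×0.57 = 4.731, λ₂ = 8.3×0.43 = 3.569
Station 1: ρ₁ = 4.731/11.4 = 0.4150, L₁ = ρ₁/(1-ρ₁) = 0.4150/(1-0.4150) = 0.7094
Station 2: ρ₂ = 3.569/10.6 = 0.3367, L₂ = ρ₂/(1-ρ₂) = 0.3367/(1-0.3367) = 0.5076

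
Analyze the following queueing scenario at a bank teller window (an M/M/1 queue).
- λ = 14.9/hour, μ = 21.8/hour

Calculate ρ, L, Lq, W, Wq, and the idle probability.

Step 1: ρ = λ/μ = 14.9/21.8 = 0.6835
Step 2: L = λ/(μ-λ) = 14.9/6.90 = 2.1594
Step 3: Lq = λ²/(μ(μ-λ)) = 222.01/(21.8×6.90) = 1.4759
Step 4: W = 1/(μ-λ) = 1/6.90 = 0.144928
Step 5: Wq = λ/(μ(μ-λ)) = 14.9/(21.8×6.90) = 0.09906
Step 6: P(0) = 1-ρ = 0.3165
Verify: L = λW = 14.9×0.144928 = 2.1594 ✔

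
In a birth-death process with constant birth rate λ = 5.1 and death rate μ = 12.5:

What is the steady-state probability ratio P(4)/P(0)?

For constant rates: P(n)/P(0) = (λ/μ)^n
P(4)/P(0) = (5.1/12.5)^4 = 0.4080^4 = 0.02771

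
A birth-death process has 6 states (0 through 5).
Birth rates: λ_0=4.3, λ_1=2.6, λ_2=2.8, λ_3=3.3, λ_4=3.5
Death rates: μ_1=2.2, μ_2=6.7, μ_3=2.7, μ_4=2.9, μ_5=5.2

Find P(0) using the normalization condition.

Ratios P(n)/P(0) = (λ₀···λₙ₋₁)/(μ₁···μₙ):
P(1)/P(0) = (4.3)/(2.2) = 1.9545
P(2)/P(0) = (4.3×2.6)/(2.2×6.7) = 0.7585
P(3)/P(0) = (4.3×2.6×2.8)/(2.2×6.7×2.7) = 0.7866
P(4)/P(0) = (4.3×2.6×2.8×3.3)/(2.2×6.7×2.7×2.9) = 0.8951
P(5)/P(0) = (4.3×2.6×2.8×3.3×3.5)/(2.2×6.7×2.7×2.9×5.2) = 0.6024

Normalization: ∑ P(n) = 1
P(0) × (1.0000 + 1.9545 + 0.7585 + 0.7866 + 0.8951 + 0.6024) = 1
P(0) × 5.9971 = 1
P(0) = 1/5.9971 = 0.1667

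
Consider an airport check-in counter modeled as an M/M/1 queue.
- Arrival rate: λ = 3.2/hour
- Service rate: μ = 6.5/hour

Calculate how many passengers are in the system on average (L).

ρ = λ/μ = 3.2/6.5 = 0.4923
For M/M/1: L = λ/(μ-λ)
L = 3.2/(6.5-3.2) = 3.2/3.30
L = 0.9697 passengers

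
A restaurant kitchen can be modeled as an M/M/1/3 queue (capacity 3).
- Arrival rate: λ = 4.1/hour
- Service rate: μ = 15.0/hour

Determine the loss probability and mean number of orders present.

ρ = λ/μ = 4.1/15.0 = 0.27333
P₀ = (1-ρ)/(1-ρ^(K+1)) = (1-0.27333)/(1-0.27333^4) = 0.72667/0.99442 = 0.7307
P_K = P₀×ρ^K = 0.7307 × 0.27333^3 = 0.7307 × 0.02042 = 0.01492
Blocking probability P_3 = 0.01492 (1.49%)
L = ρ[1 - (K+1)ρ^K + Kρ^(K+1)] / [(1-ρ)(1-ρ^(K+1))]
L = 0.27333 × (1 - 4×0.02042 + 3×0.005581) / ((1 - 0.27333) × (1 - 0.005581)) = 0.3537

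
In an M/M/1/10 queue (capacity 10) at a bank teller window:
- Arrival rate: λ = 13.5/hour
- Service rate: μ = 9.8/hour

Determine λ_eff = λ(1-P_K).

ρ = λ/μ = 13.5/9.8 = 1.37755
P₀ = (1-ρ)/(1-ρ^(K+1)) = (1-1.37755)/(1-1.37755^11) = -0.3776/-32.8985 = 0.01148
P_K = P₀×ρ^K = 0.011476 × 1.37755^10 = 0.011476 × 24.6079 = 0.2824
λ_eff = λ(1-P_K) = 13.5 × (1 - 0.282405) = 13.5 × 0.71759 = 9.6875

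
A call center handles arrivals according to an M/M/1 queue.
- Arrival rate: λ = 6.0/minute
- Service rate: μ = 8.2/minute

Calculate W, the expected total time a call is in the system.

First, compute utilization: ρ = λ/μ = 6.0/8.2 = 0.7317
For M/M/1: W = 1/(μ-λ)
W = 1/(8.2-6.0) = 1/2.20
W = 0.4545 minutes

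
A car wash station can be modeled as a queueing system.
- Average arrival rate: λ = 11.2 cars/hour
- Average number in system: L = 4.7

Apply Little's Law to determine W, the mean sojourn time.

Little's Law: L = λW, so W = L/λ
W = 4.7/11.2 = 0.4196 hours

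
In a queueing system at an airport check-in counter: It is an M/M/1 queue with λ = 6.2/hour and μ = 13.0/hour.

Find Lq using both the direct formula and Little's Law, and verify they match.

Method 1 (direct): Lq = λ²/(μ(μ-λ)) = 38.44/(13.0 × 6.80) = 0.4348

Method 2 (Little's Law):
W = 1/(μ-λ) = 1/6.80 = 0.147059
Wq = W - 1/μ = 0.147059 - 0.0769231 = 0.070136
Lq = λWq = 6.2 × 0.070136 = 0.4348 ✔ (matches Method 1)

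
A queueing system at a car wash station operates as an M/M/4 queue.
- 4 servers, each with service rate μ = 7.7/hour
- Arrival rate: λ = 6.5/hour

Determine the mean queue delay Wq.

Traffic intensity: ρ = λ/(cμ) = 6.5/(4×7.7) = 0.2110
Since ρ = 0.2110 < 1, system is stable.
Offered load a = λ/μ = cρ = 6.5/7.7 = 0.8442
P₀ = [ Σₙ₌₀^3 aⁿ/n! + a^4/(4!(1-ρ)) ]⁻¹
Σ = a^0/0! + a^1/1! + a^2/2! + a^3/3! = 1.0000 + 0.84416 + 0.35630 + 0.10026 = 2.3007
a^4/(4!(1-ρ)) = 0.5078/(24 × 0.7890) = 0.02682
P₀ = 1/(2.3007 + 0.02682) = 0.4296
Lq = P₀·a^4·ρ / (4!(1-ρ)²) = 0.42964 × 0.50780 × 0.21104 / (24 × 0.62246) = 0.003082
Wq = Lq/λ = 0.003082/6.5 = 0.0004742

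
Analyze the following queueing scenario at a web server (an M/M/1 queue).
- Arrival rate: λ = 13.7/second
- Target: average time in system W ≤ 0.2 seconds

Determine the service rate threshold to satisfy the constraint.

For M/M/1: W = 1/(μ-λ)
Need W ≤ 0.2, so 1/(μ-λ) ≤ 0.2
μ - λ ≥ 1/0.2 = 5.0000
μ ≥ 13.7 + 5.0000 = 18.7000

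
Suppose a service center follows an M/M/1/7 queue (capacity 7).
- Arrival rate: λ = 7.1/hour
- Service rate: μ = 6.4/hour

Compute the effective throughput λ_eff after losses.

ρ = λ/μ = 7.1/6.4 = 1.10937
P₀ = (1-ρ)/(1-ρ^(K+1)) = (1-1.10937)/(1-1.10937^8) = -0.10937/-1.2941 = 0.08451
P_K = P₀×ρ^K = 0.08451 × 1.10937^7 = 0.08451 × 2.0679 = 0.1748
λ_eff = λ(1-P_K) = 7.1 × (1 - 0.17477) = 7.1 × 0.82523 = 5.8591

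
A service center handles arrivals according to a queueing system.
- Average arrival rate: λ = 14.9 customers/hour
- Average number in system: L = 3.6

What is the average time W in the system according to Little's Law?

Little's Law: L = λW, so W = L/λ
W = 3.6/14.9 = 0.2416 hours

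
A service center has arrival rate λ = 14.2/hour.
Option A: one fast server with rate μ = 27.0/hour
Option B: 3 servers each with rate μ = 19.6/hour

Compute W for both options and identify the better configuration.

Option A: single server μ = 27.0 (M/M/1)
  ρ_A = 14.2/27.0 = 0.5259
  W_A = 1/(μ-λ) = 1/(27.0-14.2) = 1/12.80 = 0.07812

Option B: 3 servers μ = 19.6 (M/M/3)
  ρ_B = λ/(cμ) = 14.2/(3×19.6) = 0.2415
  Offered load a = λ/μ = cρ = 14.2/19.6 = 0.7245
  P₀ = [ Σₙ₌₀^2 aⁿ/n! + a^3/(3!(1-ρ)) ]⁻¹
  Σ = a^0/0! + a^1/1! + a^2/2! = 1.0000 + 0.7245 + 0.2624 = 1.9869
  a^3/(3!(1-ρ)) = 0.3803/(6 × 0.7585) = 0.08356
  P₀ = 1/(1.9869 + 0.08356) = 0.4830
  Lq = P₀·a^3·ρ / (3!(1-ρ)²) = 0.4830 × 0.3803 × 0.2415 / (6 × 0.5753) = 0.01285
  Wq_B = Lq/λ = 0.01284897/14.2 = 0.000904857
  W_B = Wq_B + 1/μ = 0.000904857 + 0.0510204 = 0.05193

Since W_B = 0.05193 < W_A = 0.07812, Option B (multiple servers) has the shorter time in system.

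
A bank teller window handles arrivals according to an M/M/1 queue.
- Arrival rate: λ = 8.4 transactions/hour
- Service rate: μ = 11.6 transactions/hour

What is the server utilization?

Server utilization: ρ = λ/μ
ρ = 8.4/11.6 = 0.7241
The server is busy 72.41% of the time.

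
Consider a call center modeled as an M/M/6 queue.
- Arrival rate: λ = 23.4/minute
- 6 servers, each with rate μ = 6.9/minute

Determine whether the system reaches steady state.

Stability requires ρ = λ/(cμ) < 1
ρ = 23.4/(6 × 6.9) = 23.4/41.40 = 0.5652
Since 0.5652 < 1, the system is STABLE.
The servers are busy 56.52% of the time.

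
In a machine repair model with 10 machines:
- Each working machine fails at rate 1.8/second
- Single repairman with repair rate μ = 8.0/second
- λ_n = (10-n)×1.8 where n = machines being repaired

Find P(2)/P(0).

P(2)/P(0) = ∏_{i=0}^{2-1} λ_i/μ_{i+1}
= (10-0)×1.8/8.0 × (10-1)×1.8/8.0
= 4.5562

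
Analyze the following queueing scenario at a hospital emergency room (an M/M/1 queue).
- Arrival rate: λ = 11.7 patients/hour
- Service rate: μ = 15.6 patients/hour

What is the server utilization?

Server utilization: ρ = λ/μ
ρ = 11.7/15.6 = 0.7500
The server is busy 75.00% of the time.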